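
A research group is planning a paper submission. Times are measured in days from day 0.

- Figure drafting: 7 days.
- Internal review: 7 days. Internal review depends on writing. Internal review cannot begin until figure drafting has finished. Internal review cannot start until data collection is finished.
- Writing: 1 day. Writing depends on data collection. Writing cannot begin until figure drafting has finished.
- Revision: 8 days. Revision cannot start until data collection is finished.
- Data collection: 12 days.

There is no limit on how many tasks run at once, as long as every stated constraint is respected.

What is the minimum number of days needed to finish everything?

20

Figure drafting can start immediately at day 0; it finishes at day 7.
Nothing blocks data collection, so it runs from day 0 to day 12.
Revision waits on data collection (finishes day 12), so it starts at day 12 and finishes at 12 + 8 = day 20.
Writing needs all of data collection (finishes day 12); figure drafting (finishes day 7). That puts its earliest start at day 12; it finishes at 12 + 1 = day 13.
Internal review needs all of writing (finishes day 13); figure drafting (finishes day 7); data collection (finishes day 12). That puts its earliest start at day 13; it finishes at 13 + 7 = day 20.
All tasks are finished once the last one completes. Finish times: Data collection at 12, Figure drafting at 7, Writing at 13, Internal review at 20, Revision at 20. The latest is day 20.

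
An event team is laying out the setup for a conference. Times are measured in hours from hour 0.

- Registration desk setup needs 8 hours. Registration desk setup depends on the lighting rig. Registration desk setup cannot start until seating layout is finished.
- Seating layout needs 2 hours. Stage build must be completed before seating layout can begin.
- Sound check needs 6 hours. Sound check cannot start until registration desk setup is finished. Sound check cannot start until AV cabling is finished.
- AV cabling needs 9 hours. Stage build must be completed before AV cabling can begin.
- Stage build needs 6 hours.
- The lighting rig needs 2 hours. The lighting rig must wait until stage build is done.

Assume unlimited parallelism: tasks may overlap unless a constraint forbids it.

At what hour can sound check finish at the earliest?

22

Stage build has no prerequisites, so it starts at hour 0 and finishes at hour 6.
Seating layout waits on stage build (finishes hour 6), so it starts at hour 6 and finishes at 6 + 2 = hour 8.
After stage build (finishes hour 6), AV cabling can start at hour 6 and finishes at hour 15.
The lighting rig waits on stage build (finishes hour 6), so it starts at hour 6 and finishes at 6 + 2 = hour 8.
Registration desk setup needs all of the lighting rig (finishes hour 8); seating layout (finishes hour 8). That puts its earliest start at hour 8; it finishes at 8 + 8 = hour 16.
Sound check has to wait for registration desk setup (finishes hour 16); AV cabling (finishes hour 15). The latest of these is hour 16, so sound check runs hour 16 to 16 + 6 = hour 22.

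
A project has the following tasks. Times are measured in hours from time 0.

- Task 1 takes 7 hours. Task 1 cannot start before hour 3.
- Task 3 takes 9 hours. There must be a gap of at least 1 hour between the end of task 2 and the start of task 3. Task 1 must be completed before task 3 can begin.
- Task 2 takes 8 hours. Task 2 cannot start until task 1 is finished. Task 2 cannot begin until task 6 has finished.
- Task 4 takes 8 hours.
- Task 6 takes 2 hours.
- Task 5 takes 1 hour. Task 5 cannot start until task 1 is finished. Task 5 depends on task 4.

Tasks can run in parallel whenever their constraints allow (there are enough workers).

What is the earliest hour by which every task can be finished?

Nothing blocks task 6, so it runs from hour 0 to hour 2.
Task 4 can start immediately at hour 0; it finishes at hour 8.
After its own release at hour 3, task 1 can start at hour 3 and finishes at hour 10.
Task 5 needs all of task 1 (finishes hour 10); task 4 (finishes hour 8). That puts its earliest start at hour 10; it finishes at 10 + 1 = hour 11.
For task 2: task 1 (finishes hour 10); task 6 (finishes hour 2). Taking the maximum gives a start of hour 10, and it finishes at 10 + 8 = hour 18.
Task 3 cannot start until task 2 (finishes hour 18, plus 1-hour gap → hour 19); task 1 (finishes hour 10). The controlling bound is hour 19, so task 3 finishes at 19 + 9 = hour 28.
All tasks are finished once the last one completes. Finish times: Task 1 at 10, Task 2 at 18, Task 3 at 28, Task 4 at 8, Task 5 at 11, Task 6 at 2. The latest is hour 28.

28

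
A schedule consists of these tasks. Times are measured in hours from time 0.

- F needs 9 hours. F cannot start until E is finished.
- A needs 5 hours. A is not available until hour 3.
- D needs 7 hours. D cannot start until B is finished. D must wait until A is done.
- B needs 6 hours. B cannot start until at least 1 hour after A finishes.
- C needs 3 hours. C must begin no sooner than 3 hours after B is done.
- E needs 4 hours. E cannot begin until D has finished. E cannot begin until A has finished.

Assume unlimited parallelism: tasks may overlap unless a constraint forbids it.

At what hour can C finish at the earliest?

A cannot begin until its own release at hour 3. It runs from hour 3 to 3 + 5 = hour 8.
B cannot begin until A (finishes hour 8, plus 1-hour gap → hour 9). It runs from hour 9 to 9 + 6 = hour 15.
C cannot begin until B (finishes hour 15, plus 3-hour gap → hour 18). It runs from hour 18 to 18 + 3 = hour 21.

21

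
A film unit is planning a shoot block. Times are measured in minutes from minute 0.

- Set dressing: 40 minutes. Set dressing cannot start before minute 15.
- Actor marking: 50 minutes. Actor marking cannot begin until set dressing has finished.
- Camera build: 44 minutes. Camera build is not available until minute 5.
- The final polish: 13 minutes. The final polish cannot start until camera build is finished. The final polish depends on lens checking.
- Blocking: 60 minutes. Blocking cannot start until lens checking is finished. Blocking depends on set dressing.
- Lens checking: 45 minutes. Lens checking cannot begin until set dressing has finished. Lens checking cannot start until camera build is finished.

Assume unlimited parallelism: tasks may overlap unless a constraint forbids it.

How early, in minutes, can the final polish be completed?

113

After its own release at minute 5, camera build can start at minute 5 and finishes at minute 49.
After its own release at minute 15, set dressing can start at minute 15 and finishes at minute 55.
For lens checking: set dressing (finishes minute 55); camera build (finishes minute 49). Taking the maximum gives a start of minute 55, and it finishes at 55 + 45 = minute 100.
For the final polish: camera build (finishes minute 49); lens checking (finishes minute 100). Taking the maximum gives a start of minute 100, and it finishes at 100 + 13 = minute 113.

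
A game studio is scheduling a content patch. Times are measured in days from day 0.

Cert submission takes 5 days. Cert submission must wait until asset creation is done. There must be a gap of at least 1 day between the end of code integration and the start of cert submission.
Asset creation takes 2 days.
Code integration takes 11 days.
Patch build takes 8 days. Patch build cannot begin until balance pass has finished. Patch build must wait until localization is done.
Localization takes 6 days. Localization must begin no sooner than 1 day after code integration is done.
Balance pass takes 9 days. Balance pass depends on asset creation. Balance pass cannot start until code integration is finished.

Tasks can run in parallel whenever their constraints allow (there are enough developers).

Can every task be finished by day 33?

Yes

Code integration has no prerequisites, so it starts at day 0 and finishes at day 11.
Localization waits on code integration (finishes day 11, plus 1-day gap → day 12), so it starts at day 12 and finishes at 12 + 6 = day 18.
Nothing blocks asset creation, so it runs from day 0 to day 2.
For cert submission: asset creation (finishes day 2); code integration (finishes day 11, plus 1-day gap → day 12). Taking the maximum gives a start of day 12, and it finishes at 12 + 5 = day 17.
Balance pass has to wait for asset creation (finishes day 2); code integration (finishes day 11). The latest of these is day 11, so balance pass runs day 11 to 11 + 9 = day 20.
For patch build: balance pass (finishes day 20); localization (finishes day 18). Taking the maximum gives a start of day 20, and it finishes at 20 + 8 = day 28.
Every task is finished by day 28, which is no later than the deadline of 33, so the schedule is feasible.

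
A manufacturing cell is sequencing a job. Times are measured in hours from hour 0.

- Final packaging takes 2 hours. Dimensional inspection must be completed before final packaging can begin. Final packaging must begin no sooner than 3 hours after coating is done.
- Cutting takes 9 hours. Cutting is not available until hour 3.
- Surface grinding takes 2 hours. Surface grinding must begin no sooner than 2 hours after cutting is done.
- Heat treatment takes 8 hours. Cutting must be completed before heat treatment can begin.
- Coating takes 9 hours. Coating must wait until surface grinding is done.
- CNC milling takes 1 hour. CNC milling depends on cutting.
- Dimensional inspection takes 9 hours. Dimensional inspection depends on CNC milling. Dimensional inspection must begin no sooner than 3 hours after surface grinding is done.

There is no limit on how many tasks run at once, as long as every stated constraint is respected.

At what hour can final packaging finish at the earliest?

30

After its own release at hour 3, cutting can start at hour 3 and finishes at hour 12.
Surface grinding waits on cutting (finishes hour 12, plus 2-hour gap → hour 14), so it starts at hour 14 and finishes at 14 + 2 = hour 16.
Coating cannot begin until surface grinding (finishes hour 16). It runs from hour 16 to 16 + 9 = hour 25.
CNC milling cannot begin until cutting (finishes hour 12). It runs from hour 12 to 12 + 1 = hour 13.
For dimensional inspection: CNC milling (finishes hour 13); surface grinding (finishes hour 16, plus 3-hour gap → hour 19). Taking the maximum gives a start of hour 19, and it finishes at 19 + 9 = hour 28.
Final packaging needs all of dimensional inspection (finishes hour 28); coating (finishes hour 25, plus 3-hour gap → hour 28). That puts its earliest start at hour 28; it finishes at 28 + 2 = hour 30.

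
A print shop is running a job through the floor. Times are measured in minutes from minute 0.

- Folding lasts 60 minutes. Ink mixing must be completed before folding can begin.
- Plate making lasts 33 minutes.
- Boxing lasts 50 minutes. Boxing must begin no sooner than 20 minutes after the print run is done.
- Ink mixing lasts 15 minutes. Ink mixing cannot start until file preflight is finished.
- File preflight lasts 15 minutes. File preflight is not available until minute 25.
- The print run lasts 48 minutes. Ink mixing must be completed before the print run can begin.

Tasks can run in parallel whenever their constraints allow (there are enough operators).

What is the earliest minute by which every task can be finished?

173

Plate making can start immediately at minute 0; it finishes at minute 33.
File preflight cannot begin until its own release at minute 25. It runs from minute 25 to 25 + 15 = minute 40.
Ink mixing cannot begin until file preflight (finishes minute 40). It runs from minute 40 to 40 + 15 = minute 55.
Folding cannot begin until ink mixing (finishes minute 55). It runs from minute 55 to 55 + 60 = minute 115.
The print run waits on ink mixing (finishes minute 55), so it starts at minute 55 and finishes at 55 + 48 = minute 103.
Boxing cannot begin until the print run (finishes minute 103, plus 20-minute gap → minute 123). It runs from minute 123 to 123 + 50 = minute 173.
All tasks are finished once the last one completes. Finish times: File preflight at 40, Plate making at 33, Ink mixing at 55, The print run at 103, Folding at 115, Boxing at 173. The latest is minute 173.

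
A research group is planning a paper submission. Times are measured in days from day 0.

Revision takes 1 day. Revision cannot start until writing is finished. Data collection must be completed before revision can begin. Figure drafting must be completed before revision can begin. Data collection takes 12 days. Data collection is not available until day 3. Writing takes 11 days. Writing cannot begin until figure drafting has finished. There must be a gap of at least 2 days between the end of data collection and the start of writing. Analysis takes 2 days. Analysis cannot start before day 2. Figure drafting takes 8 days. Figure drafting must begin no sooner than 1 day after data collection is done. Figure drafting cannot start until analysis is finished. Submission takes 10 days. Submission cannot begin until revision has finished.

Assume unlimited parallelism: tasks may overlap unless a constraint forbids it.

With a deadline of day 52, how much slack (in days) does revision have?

6

After its own release at day 2, analysis can start at day 2 and finishes at day 4.
After its own release at day 3, data collection can start at day 3 and finishes at day 15.
Figure drafting needs all of data collection (finishes day 15, plus 1-day gap → day 16); analysis (finishes day 4). That puts its earliest start at day 16; it finishes at 16 + 8 = day 24.
Writing needs all of figure drafting (finishes day 24); data collection (finishes day 15, plus 2-day gap → day 17). That puts its earliest start at day 24; it finishes at 24 + 11 = day 35.
Revision cannot start until writing (finishes day 35); data collection (finishes day 15); figure drafting (finishes day 24). The controlling bound is day 35, so revision finishes at 35 + 1 = day 36.

Working backward from the deadline:
Submission must finish by day 52; it takes 10 days, so it must start by 52 − 10 = day 42.
Revision must finish before submission (must start by day 42). With a 1-day duration, revision must start by 42 − 1 = day 41.
So revision can start as early as day 35 and as late as day 41, giving 41 − 35 = 6 days of slack.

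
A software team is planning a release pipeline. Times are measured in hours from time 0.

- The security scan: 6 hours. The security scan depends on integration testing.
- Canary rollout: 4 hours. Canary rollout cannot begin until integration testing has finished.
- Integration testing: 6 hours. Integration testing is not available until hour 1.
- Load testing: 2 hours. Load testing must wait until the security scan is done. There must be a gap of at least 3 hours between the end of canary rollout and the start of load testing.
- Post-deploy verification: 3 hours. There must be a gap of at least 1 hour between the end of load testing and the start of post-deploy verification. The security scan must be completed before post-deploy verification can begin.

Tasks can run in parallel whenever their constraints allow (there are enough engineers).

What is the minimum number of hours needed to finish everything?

Integration testing cannot begin until its own release at hour 1. It runs from hour 1 to 1 + 6 = hour 7.
Canary rollout waits on integration testing (finishes hour 7), so it starts at hour 7 and finishes at 7 + 4 = hour 11.
The security scan waits on integration testing (finishes hour 7), so it starts at hour 7 and finishes at 7 + 6 = hour 13.
Load testing cannot start until the security scan (finishes hour 13); canary rollout (finishes hour 11, plus 3-hour gap → hour 14). The controlling bound is hour 14, so load testing finishes at 14 + 2 = hour 16.
Post-deploy verification cannot start until load testing (finishes hour 16, plus 1-hour gap → hour 17); the security scan (finishes hour 13). The controlling bound is hour 17, so post-deploy verification finishes at 17 + 3 = hour 20.
All tasks are finished once the last one completes. Finish times: Integration testing at 7, The security scan at 13, Canary rollout at 11, Load testing at 16, Post-deploy verification at 20. The latest is hour 20.

20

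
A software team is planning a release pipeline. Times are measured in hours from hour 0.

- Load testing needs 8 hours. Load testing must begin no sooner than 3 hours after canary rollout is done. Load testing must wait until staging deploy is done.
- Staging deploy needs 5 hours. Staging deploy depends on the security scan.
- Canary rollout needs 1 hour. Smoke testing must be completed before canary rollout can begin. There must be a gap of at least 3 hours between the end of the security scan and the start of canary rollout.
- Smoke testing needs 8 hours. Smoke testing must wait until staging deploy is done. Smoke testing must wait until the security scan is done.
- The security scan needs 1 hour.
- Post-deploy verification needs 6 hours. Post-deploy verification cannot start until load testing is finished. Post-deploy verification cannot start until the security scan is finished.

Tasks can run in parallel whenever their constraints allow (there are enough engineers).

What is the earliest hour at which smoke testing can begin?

The security scan can start immediately at hour 0; it finishes at hour 1.
After the security scan (finishes hour 1), staging deploy can start at hour 1 and finishes at hour 6.
Smoke testing waits on staging deploy (finishes hour 6); the security scan (finishes hour 1). The latest of these is hour 6, which is the earliest smoke testing can start.

6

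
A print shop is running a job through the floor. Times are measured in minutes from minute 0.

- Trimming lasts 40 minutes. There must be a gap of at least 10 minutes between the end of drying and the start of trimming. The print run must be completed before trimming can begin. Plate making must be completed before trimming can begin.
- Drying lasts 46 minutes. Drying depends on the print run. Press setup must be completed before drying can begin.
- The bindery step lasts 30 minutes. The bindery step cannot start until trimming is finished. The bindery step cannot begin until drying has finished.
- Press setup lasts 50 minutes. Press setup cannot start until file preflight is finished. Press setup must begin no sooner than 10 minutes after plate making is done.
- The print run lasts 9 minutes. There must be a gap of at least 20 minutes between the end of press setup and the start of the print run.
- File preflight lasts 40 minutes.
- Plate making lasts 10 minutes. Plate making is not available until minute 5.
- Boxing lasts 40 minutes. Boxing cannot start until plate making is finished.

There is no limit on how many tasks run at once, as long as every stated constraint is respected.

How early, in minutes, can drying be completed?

After its own release at minute 5, plate making can start at minute 5 and finishes at minute 15.
Nothing blocks file preflight, so it runs from minute 0 to minute 40.
Press setup cannot start until file preflight (finishes minute 40); plate making (finishes minute 15, plus 10-minute gap → minute 25). The controlling bound is minute 40, so press setup finishes at 40 + 50 = minute 90.
The print run cannot begin until press setup (finishes minute 90, plus 20-minute gap → minute 110). It runs from minute 110 to 110 + 9 = minute 119.
Drying cannot start until the print run (finishes minute 119); press setup (finishes minute 90). The controlling bound is minute 119, so drying finishes at 119 + 46 = minute 165.

165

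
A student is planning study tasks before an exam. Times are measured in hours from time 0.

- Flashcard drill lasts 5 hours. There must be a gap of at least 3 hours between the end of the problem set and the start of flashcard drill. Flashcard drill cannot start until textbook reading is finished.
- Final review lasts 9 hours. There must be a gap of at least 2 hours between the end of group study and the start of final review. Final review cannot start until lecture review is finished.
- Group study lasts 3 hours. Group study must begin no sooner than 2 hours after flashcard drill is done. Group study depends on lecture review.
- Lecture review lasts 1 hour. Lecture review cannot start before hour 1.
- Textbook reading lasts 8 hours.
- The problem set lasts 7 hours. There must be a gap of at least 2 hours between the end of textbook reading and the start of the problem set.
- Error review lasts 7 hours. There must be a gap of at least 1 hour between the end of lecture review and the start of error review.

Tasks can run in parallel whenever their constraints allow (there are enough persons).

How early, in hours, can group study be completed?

After its own release at hour 1, lecture review can start at hour 1 and finishes at hour 2.
Textbook reading has no prerequisites, so it starts at hour 0 and finishes at hour 8.
The problem set cannot begin until textbook reading (finishes hour 8, plus 2-hour gap → hour 10). It runs from hour 10 to 10 + 7 = hour 17.
Flashcard drill has to wait for the problem set (finishes hour 17, plus 3-hour gap → hour 20); textbook reading (finishes hour 8). The latest of these is hour 20, so flashcard drill runs hour 20 to 20 + 5 = hour 25.
Group study has to wait for flashcard drill (finishes hour 25, plus 2-hour gap → hour 27); lecture review (finishes hour 2). The latest of these is hour 27, so group study runs hour 27 to 27 + 3 = hour 30.

30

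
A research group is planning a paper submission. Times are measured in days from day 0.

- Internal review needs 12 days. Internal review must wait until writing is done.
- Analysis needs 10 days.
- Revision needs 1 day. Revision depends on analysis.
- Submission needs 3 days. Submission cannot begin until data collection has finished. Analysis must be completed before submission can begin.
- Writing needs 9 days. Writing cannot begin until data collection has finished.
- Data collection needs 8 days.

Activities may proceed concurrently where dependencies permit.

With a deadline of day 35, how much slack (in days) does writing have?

6

Nothing blocks data collection, so it runs from day 0 to day 8.
After data collection (finishes day 8), writing can start at day 8 and finishes at day 17.

Working backward from the deadline:
To finish by day 35, internal review (duration 12) must start no later than day 23.
Writing feeds into internal review (must start by day 23); so writing must finish by day 23 and therefore start by day 14.
So writing can start as early as day 8 and as late as day 14, giving 14 − 8 = 6 days of slack.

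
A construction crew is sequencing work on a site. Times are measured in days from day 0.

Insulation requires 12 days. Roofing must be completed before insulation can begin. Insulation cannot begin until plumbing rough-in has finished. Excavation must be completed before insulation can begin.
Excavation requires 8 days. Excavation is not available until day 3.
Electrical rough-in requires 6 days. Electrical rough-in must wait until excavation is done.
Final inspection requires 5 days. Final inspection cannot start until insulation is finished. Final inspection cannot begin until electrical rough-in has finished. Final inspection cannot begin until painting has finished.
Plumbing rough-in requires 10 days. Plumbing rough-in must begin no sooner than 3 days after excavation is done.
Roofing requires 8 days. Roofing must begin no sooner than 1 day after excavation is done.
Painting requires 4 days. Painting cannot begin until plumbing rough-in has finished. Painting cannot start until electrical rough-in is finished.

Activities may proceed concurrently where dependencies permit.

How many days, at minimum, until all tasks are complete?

After its own release at day 3, excavation can start at day 3 and finishes at day 11.
Electrical rough-in cannot begin until excavation (finishes day 11). It runs from day 11 to 11 + 6 = day 17.
Plumbing rough-in waits on excavation (finishes day 11, plus 3-day gap → day 14), so it starts at day 14 and finishes at 14 + 10 = day 24.
Painting has to wait for plumbing rough-in (finishes day 24); electrical rough-in (finishes day 17). The latest of these is day 24, so painting runs day 24 to 24 + 4 = day 28.
After excavation (finishes day 11, plus 1-day gap → day 12), roofing can start at day 12 and finishes at day 20.
Insulation has to wait for roofing (finishes day 20); plumbing rough-in (finishes day 24); excavation (finishes day 11). The latest of these is day 24, so insulation runs day 24 to 24 + 12 = day 36.
For final inspection: insulation (finishes day 36); electrical rough-in (finishes day 17); painting (finishes day 28). Taking the maximum gives a start of day 36, and it finishes at 36 + 5 = day 41.
All tasks are finished once the last one completes. Finish times: Excavation at 11, Roofing at 20, Plumbing rough-in at 24, Electrical rough-in at 17, Insulation at 36, Painting at 28, Final inspection at 41. The latest is day 41.

41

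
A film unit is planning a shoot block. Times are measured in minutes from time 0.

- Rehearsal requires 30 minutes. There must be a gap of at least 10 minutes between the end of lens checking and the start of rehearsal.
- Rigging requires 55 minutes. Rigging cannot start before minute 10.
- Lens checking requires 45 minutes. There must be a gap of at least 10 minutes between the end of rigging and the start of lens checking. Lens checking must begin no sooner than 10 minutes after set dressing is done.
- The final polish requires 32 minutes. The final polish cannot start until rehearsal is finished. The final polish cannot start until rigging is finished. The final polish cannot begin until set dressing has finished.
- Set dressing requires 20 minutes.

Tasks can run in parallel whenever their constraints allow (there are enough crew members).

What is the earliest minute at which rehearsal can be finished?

160

Set dressing can start immediately at minute 0; it finishes at minute 20.
Rigging cannot begin until its own release at minute 10. It runs from minute 10 to 10 + 55 = minute 65.
Lens checking has to wait for rigging (finishes minute 65, plus 10-minute gap → minute 75); set dressing (finishes minute 20, plus 10-minute gap → minute 30). The latest of these is minute 75, so lens checking runs minute 75 to 75 + 45 = minute 120.
After lens checking (finishes minute 120, plus 10-minute gap → minute 130), rehearsal can start at minute 130 and finishes at minute 160.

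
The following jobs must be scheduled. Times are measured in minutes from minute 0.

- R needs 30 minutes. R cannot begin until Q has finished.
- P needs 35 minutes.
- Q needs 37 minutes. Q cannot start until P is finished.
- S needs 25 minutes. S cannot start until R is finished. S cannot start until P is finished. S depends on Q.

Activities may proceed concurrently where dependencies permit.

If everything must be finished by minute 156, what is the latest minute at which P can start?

29

Nothing follows S; the deadline of minute 156 is its only limit. It must start by 156 − 25 = minute 131.
R feeds into S (must start by minute 131); so R must finish by minute 131 and therefore start by minute 101.
Q must finish in time for R (must start by minute 101); S (must start by minute 131). The tightest is minute 101, so Q must start by 101 − 37 = minute 64.
P has several dependents: Q (must start by minute 64); S (must start by minute 131). The earliest of those limits is minute 64, so P must start by 64 − 35 = minute 29.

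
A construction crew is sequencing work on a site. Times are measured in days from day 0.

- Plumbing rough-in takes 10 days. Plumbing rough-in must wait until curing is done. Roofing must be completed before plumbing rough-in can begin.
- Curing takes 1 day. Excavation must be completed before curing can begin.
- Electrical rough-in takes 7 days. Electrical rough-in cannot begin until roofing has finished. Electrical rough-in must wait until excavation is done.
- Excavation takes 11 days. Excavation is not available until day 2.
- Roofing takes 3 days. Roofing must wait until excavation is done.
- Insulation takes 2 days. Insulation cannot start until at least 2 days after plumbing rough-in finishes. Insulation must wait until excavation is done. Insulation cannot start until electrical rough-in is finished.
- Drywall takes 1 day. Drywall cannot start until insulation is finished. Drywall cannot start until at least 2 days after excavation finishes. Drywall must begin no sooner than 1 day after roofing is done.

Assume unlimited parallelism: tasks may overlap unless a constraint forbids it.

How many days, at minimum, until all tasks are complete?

31

Excavation cannot begin until its own release at day 2. It runs from day 2 to 2 + 11 = day 13.
Roofing cannot begin until excavation (finishes day 13). It runs from day 13 to 13 + 3 = day 16.
For electrical rough-in: roofing (finishes day 16); excavation (finishes day 13). Taking the maximum gives a start of day 16, and it finishes at 16 + 7 = day 23.
Curing cannot begin until excavation (finishes day 13). It runs from day 13 to 13 + 1 = day 14.
For plumbing rough-in: curing (finishes day 14); roofing (finishes day 16). Taking the maximum gives a start of day 16, and it finishes at 16 + 10 = day 26.
Insulation has to wait for plumbing rough-in (finishes day 26, plus 2-day gap → day 28); excavation (finishes day 13); electrical rough-in (finishes day 23). The latest of these is day 28, so insulation runs day 28 to 28 + 2 = day 30.
Drywall has to wait for insulation (finishes day 30); excavation (finishes day 13, plus 2-day gap → day 15); roofing (finishes day 16, plus 1-day gap → day 17). The latest of these is day 30, so drywall runs day 30 to 30 + 1 = day 31.
All tasks are finished once the last one completes. Finish times: Excavation at 13, Curing at 14, Roofing at 16, Plumbing rough-in at 26, Electrical rough-in at 23, Insulation at 30, Drywall at 31. The latest is day 31.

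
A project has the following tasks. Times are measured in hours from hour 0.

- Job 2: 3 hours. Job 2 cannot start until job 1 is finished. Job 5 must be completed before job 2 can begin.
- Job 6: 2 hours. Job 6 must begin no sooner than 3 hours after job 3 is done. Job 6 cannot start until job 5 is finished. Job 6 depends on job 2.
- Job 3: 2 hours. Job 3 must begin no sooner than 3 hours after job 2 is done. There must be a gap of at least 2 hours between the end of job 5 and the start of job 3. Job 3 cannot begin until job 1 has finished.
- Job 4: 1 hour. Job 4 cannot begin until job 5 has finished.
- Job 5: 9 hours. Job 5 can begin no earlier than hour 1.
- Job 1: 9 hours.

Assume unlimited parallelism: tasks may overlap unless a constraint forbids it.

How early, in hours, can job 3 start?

16

Job 5 waits on its own release at hour 1, so it starts at hour 1 and finishes at 1 + 9 = hour 10.
Job 1 has no prerequisites, so it starts at hour 0 and finishes at hour 9.
For job 2: job 1 (finishes hour 9); job 5 (finishes hour 10). Taking the maximum gives a start of hour 10, and it finishes at 10 + 3 = hour 13.
Job 3 waits on job 2 (finishes hour 13, plus 3-hour gap → hour 16); job 5 (finishes hour 10, plus 2-hour gap → hour 12); job 1 (finishes hour 9). The latest of these is hour 16, which is the earliest job 3 can start.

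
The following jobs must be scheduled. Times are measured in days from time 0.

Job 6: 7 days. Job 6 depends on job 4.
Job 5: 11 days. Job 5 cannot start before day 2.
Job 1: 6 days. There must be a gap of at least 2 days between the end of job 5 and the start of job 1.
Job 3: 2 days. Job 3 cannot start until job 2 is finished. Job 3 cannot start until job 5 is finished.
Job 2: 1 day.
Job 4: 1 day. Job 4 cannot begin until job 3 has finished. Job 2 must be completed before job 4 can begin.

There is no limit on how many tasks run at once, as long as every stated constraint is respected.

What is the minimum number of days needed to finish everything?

23

Job 5 cannot begin until its own release at day 2. It runs from day 2 to 2 + 11 = day 13.
Job 1 waits on job 5 (finishes day 13, plus 2-day gap → day 15), so it starts at day 15 and finishes at 15 + 6 = day 21.
Nothing blocks job 2, so it runs from day 0 to day 1.
For job 3: job 2 (finishes day 1); job 5 (finishes day 13). Taking the maximum gives a start of day 13, and it finishes at 13 + 2 = day 15.
Job 4 needs all of job 3 (finishes day 15); job 2 (finishes day 1). That puts its earliest start at day 15; it finishes at 15 + 1 = day 16.
Job 6 cannot begin until job 4 (finishes day 16). It runs from day 16 to 16 + 7 = day 23.
All tasks are finished once the last one completes. Finish times: Job 1 at 21, Job 2 at 1, Job 3 at 15, Job 4 at 16, Job 5 at 13, Job 6 at 23. The latest is day 23.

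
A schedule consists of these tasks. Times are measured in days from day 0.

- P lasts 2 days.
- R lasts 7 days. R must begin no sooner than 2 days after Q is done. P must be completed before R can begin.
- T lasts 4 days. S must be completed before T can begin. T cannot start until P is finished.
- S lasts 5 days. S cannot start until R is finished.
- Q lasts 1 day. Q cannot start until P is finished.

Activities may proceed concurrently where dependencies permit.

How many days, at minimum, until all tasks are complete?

21

P has no prerequisites, so it starts at day 0 and finishes at day 2.
Q cannot begin until P (finishes day 2). It runs from day 2 to 2 + 1 = day 3.
R needs all of Q (finishes day 3, plus 2-day gap → day 5); P (finishes day 2). That puts its earliest start at day 5; it finishes at 5 + 7 = day 12.
After R (finishes day 12), S can start at day 12 and finishes at day 17.
T cannot start until S (finishes day 17); P (finishes day 2). The controlling bound is day 17, so T finishes at 17 + 4 = day 21.
All tasks are finished once the last one completes. Finish times: P at 2, Q at 3, R at 12, S at 17, T at 21. The latest is day 21.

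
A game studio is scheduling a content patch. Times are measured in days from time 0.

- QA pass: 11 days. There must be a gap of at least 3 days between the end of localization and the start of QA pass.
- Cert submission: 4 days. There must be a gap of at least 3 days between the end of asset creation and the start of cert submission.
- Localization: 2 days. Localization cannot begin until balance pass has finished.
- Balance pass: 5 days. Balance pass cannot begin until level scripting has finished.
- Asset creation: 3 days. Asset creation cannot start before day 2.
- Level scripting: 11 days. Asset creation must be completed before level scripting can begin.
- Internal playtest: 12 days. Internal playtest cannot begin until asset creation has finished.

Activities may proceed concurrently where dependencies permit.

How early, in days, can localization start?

Asset creation cannot begin until its own release at day 2. It runs from day 2 to 2 + 3 = day 5.
Level scripting cannot begin until asset creation (finishes day 5). It runs from day 5 to 5 + 11 = day 16.
After level scripting (finishes day 16), balance pass can start at day 16 and finishes at day 21.
Localization waits on balance pass (finishes day 21), so the earliest it can start is day 21.

21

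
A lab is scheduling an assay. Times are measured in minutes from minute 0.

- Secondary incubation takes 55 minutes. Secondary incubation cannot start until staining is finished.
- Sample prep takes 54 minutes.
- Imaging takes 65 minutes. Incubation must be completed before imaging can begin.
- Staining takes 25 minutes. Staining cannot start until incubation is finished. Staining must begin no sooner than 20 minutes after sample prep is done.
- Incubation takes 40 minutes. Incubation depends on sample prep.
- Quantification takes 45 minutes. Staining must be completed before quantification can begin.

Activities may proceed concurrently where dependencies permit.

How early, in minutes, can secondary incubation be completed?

Sample prep can start immediately at minute 0; it finishes at minute 54.
Incubation cannot begin until sample prep (finishes minute 54). It runs from minute 54 to 54 + 40 = minute 94.
For staining: incubation (finishes minute 94); sample prep (finishes minute 54, plus 20-minute gap → minute 74). Taking the maximum gives a start of minute 94, and it finishes at 94 + 25 = minute 119.
Secondary incubation waits on staining (finishes minute 119), so it starts at minute 119 and finishes at 119 + 55 = minute 174.

174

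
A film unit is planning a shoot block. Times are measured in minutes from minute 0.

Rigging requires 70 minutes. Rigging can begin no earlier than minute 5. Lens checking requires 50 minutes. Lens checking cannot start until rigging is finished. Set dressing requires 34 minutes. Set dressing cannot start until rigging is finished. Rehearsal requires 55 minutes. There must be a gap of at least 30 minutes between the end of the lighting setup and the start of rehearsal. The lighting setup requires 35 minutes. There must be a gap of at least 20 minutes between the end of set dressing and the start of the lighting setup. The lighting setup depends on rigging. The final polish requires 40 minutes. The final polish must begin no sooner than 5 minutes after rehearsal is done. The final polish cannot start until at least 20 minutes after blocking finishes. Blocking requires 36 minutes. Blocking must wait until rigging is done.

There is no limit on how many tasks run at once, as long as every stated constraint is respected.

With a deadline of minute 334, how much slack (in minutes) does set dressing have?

40

After its own release at minute 5, rigging can start at minute 5 and finishes at minute 75.
After rigging (finishes minute 75), set dressing can start at minute 75 and finishes at minute 109.

Working backward from the deadline:
Nothing follows the final polish; the deadline of minute 334 is its only limit. It must start by 334 − 40 = minute 294.
Rehearsal must finish before the final polish (must start by minute 294, minus 5-minute gap → minute 289). With a 55-minute duration, rehearsal must start by 289 − 55 = minute 234.
The lighting setup has to be done before rehearsal (must start by minute 234, minus 30-minute gap → minute 204). That means finishing by minute 204, i.e. starting by 204 − 35 = minute 169.
Since the lighting setup (must start by minute 169, minus 20-minute gap → minute 149) depends on it, set dressing must finish by minute 149. Backing off its 34-minute duration gives a latest start of minute 115.
So set dressing can start as early as minute 75 and as late as minute 115, giving 115 − 75 = 40 minutes of slack.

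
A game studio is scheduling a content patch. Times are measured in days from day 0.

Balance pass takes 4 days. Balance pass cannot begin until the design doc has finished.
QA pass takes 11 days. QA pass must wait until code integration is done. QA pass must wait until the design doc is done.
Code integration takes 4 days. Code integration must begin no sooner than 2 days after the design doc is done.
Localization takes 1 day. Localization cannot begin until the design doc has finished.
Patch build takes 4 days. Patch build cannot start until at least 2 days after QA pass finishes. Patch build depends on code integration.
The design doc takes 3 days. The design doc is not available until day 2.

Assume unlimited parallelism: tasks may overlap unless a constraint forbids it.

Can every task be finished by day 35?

After its own release at day 2, the design doc can start at day 2 and finishes at day 5.
Localization cannot begin until the design doc (finishes day 5). It runs from day 5 to 5 + 1 = day 6.
After the design doc (finishes day 5), balance pass can start at day 5 and finishes at day 9.
After the design doc (finishes day 5, plus 2-day gap → day 7), code integration can start at day 7 and finishes at day 11.
For QA pass: code integration (finishes day 11); the design doc (finishes day 5). Taking the maximum gives a start of day 11, and it finishes at 11 + 11 = day 22.
Patch build needs all of QA pass (finishes day 22, plus 2-day gap → day 24); code integration (finishes day 11). That puts its earliest start at day 24; it finishes at 24 + 4 = day 28.
Every task is finished by day 28, which is no later than the deadline of 35, so the schedule is feasible.

Yes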